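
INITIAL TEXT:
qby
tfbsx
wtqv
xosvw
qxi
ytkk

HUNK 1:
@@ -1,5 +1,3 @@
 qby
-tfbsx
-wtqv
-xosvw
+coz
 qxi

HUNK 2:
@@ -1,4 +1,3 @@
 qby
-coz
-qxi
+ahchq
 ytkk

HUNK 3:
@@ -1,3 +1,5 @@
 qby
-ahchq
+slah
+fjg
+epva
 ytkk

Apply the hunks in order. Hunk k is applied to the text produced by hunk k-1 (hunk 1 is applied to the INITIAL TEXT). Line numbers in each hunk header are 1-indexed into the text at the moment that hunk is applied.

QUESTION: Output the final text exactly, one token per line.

Answer: qby
slah
fjg
epva
ytkk

Derivation:
Hunk 1: at line 1 remove [tfbsx,wtqv,xosvw] add [coz] -> 4 lines: qby coz qxi ytkk
Hunk 2: at line 1 remove [coz,qxi] add [ahchq] -> 3 lines: qby ahchq ytkk
Hunk 3: at line 1 remove [ahchq] add [slah,fjg,epva] -> 5 lines: qby slah fjg epva ytkk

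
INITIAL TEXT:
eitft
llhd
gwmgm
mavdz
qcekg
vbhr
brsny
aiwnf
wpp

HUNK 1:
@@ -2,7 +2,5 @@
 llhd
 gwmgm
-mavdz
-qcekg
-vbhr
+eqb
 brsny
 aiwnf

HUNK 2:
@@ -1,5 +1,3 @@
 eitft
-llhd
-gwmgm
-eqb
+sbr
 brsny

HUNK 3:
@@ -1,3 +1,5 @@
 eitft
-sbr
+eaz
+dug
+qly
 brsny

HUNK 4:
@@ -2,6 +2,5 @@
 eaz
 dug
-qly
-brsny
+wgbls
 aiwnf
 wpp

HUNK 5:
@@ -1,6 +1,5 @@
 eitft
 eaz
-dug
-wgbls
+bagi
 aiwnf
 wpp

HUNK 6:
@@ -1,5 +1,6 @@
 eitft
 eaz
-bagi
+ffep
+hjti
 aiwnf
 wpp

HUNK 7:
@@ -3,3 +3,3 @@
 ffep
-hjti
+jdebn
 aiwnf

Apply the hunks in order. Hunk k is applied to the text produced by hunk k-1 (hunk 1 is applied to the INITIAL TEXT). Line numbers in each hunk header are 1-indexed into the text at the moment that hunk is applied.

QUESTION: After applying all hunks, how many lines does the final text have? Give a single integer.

Answer: 6

Derivation:
Hunk 1: at line 2 remove [mavdz,qcekg,vbhr] add [eqb] -> 7 lines: eitft llhd gwmgm eqb brsny aiwnf wpp
Hunk 2: at line 1 remove [llhd,gwmgm,eqb] add [sbr] -> 5 lines: eitft sbr brsny aiwnf wpp
Hunk 3: at line 1 remove [sbr] add [eaz,dug,qly] -> 7 lines: eitft eaz dug qly brsny aiwnf wpp
Hunk 4: at line 2 remove [qly,brsny] add [wgbls] -> 6 lines: eitft eaz dug wgbls aiwnf wpp
Hunk 5: at line 1 remove [dug,wgbls] add [bagi] -> 5 lines: eitft eaz bagi aiwnf wpp
Hunk 6: at line 1 remove [bagi] add [ffep,hjti] -> 6 lines: eitft eaz ffep hjti aiwnf wpp
Hunk 7: at line 3 remove [hjti] add [jdebn] -> 6 lines: eitft eaz ffep jdebn aiwnf wpp
Final line count: 6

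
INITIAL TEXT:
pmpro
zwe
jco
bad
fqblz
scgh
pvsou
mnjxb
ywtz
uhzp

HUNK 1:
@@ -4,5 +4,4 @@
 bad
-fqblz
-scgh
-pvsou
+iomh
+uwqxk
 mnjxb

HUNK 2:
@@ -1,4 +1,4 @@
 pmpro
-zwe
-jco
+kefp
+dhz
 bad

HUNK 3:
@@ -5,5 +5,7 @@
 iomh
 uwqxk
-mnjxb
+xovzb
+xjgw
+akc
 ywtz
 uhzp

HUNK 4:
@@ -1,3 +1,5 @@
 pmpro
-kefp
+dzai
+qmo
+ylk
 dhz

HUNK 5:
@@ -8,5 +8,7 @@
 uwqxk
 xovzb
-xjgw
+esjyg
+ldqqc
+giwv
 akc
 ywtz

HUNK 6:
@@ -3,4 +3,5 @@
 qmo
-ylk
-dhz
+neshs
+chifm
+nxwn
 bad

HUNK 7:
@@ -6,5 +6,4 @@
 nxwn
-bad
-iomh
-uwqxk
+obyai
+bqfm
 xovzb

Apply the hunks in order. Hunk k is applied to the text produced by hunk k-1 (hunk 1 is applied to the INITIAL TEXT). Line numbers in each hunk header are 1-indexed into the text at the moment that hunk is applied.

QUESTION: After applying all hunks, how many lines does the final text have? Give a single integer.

Hunk 1: at line 4 remove [fqblz,scgh,pvsou] add [iomh,uwqxk] -> 9 lines: pmpro zwe jco bad iomh uwqxk mnjxb ywtz uhzp
Hunk 2: at line 1 remove [zwe,jco] add [kefp,dhz] -> 9 lines: pmpro kefp dhz bad iomh uwqxk mnjxb ywtz uhzp
Hunk 3: at line 5 remove [mnjxb] add [xovzb,xjgw,akc] -> 11 lines: pmpro kefp dhz bad iomh uwqxk xovzb xjgw akc ywtz uhzp
Hunk 4: at line 1 remove [kefp] add [dzai,qmo,ylk] -> 13 lines: pmpro dzai qmo ylk dhz bad iomh uwqxk xovzb xjgw akc ywtz uhzp
Hunk 5: at line 8 remove [xjgw] add [esjyg,ldqqc,giwv] -> 15 lines: pmpro dzai qmo ylk dhz bad iomh uwqxk xovzb esjyg ldqqc giwv akc ywtz uhzp
Hunk 6: at line 3 remove [ylk,dhz] add [neshs,chifm,nxwn] -> 16 lines: pmpro dzai qmo neshs chifm nxwn bad iomh uwqxk xovzb esjyg ldqqc giwv akc ywtz uhzp
Hunk 7: at line 6 remove [bad,iomh,uwqxk] add [obyai,bqfm] -> 15 lines: pmpro dzai qmo neshs chifm nxwn obyai bqfm xovzb esjyg ldqqc giwv akc ywtz uhzp
Final line count: 15

Answer: 15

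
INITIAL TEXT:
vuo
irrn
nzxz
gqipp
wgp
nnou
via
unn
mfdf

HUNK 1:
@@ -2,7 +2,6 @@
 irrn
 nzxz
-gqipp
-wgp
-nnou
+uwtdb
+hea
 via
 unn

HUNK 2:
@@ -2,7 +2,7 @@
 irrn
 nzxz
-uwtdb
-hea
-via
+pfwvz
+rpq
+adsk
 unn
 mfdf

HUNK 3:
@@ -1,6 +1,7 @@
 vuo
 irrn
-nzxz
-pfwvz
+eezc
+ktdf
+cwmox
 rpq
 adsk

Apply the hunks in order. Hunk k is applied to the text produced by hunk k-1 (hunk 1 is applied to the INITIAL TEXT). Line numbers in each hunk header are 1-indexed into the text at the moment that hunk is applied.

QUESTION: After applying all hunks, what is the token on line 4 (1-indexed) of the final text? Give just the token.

Hunk 1: at line 2 remove [gqipp,wgp,nnou] add [uwtdb,hea] -> 8 lines: vuo irrn nzxz uwtdb hea via unn mfdf
Hunk 2: at line 2 remove [uwtdb,hea,via] add [pfwvz,rpq,adsk] -> 8 lines: vuo irrn nzxz pfwvz rpq adsk unn mfdf
Hunk 3: at line 1 remove [nzxz,pfwvz] add [eezc,ktdf,cwmox] -> 9 lines: vuo irrn eezc ktdf cwmox rpq adsk unn mfdf
Final line 4: ktdf

Answer: ktdf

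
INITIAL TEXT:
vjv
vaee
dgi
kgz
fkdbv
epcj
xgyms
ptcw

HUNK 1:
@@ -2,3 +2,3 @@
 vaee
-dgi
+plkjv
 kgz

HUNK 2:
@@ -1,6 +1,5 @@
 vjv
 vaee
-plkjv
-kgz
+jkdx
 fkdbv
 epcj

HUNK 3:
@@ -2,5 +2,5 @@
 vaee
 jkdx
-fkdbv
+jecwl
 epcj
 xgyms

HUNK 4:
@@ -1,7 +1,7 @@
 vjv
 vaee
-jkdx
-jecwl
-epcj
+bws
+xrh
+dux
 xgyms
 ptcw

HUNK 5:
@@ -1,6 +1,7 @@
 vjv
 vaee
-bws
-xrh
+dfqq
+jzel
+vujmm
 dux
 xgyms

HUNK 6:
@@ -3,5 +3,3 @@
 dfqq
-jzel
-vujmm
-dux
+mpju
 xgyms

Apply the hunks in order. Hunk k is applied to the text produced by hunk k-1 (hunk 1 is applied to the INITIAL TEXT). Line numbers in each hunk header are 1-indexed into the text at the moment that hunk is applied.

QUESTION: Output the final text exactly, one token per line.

Answer: vjv
vaee
dfqq
mpju
xgyms
ptcw

Derivation:
Hunk 1: at line 2 remove [dgi] add [plkjv] -> 8 lines: vjv vaee plkjv kgz fkdbv epcj xgyms ptcw
Hunk 2: at line 1 remove [plkjv,kgz] add [jkdx] -> 7 lines: vjv vaee jkdx fkdbv epcj xgyms ptcw
Hunk 3: at line 2 remove [fkdbv] add [jecwl] -> 7 lines: vjv vaee jkdx jecwl epcj xgyms ptcw
Hunk 4: at line 1 remove [jkdx,jecwl,epcj] add [bws,xrh,dux] -> 7 lines: vjv vaee bws xrh dux xgyms ptcw
Hunk 5: at line 1 remove [bws,xrh] add [dfqq,jzel,vujmm] -> 8 lines: vjv vaee dfqq jzel vujmm dux xgyms ptcw
Hunk 6: at line 3 remove [jzel,vujmm,dux] add [mpju] -> 6 lines: vjv vaee dfqq mpju xgyms ptcw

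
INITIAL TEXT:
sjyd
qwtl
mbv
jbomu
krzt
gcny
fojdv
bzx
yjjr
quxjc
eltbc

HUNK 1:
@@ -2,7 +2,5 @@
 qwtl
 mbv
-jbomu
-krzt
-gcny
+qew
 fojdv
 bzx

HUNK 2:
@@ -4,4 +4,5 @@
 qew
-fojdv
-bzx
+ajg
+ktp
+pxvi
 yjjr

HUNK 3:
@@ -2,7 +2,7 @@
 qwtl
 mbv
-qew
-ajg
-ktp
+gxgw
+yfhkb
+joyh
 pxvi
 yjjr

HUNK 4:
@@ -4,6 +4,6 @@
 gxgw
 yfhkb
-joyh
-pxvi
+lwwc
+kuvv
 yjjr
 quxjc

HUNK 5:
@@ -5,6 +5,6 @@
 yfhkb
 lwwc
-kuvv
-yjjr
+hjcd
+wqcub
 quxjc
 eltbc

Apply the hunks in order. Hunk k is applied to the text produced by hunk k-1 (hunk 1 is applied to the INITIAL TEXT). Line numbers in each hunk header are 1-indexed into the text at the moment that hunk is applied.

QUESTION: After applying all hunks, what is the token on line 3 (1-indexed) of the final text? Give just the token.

Answer: mbv

Derivation:
Hunk 1: at line 2 remove [jbomu,krzt,gcny] add [qew] -> 9 lines: sjyd qwtl mbv qew fojdv bzx yjjr quxjc eltbc
Hunk 2: at line 4 remove [fojdv,bzx] add [ajg,ktp,pxvi] -> 10 lines: sjyd qwtl mbv qew ajg ktp pxvi yjjr quxjc eltbc
Hunk 3: at line 2 remove [qew,ajg,ktp] add [gxgw,yfhkb,joyh] -> 10 lines: sjyd qwtl mbv gxgw yfhkb joyh pxvi yjjr quxjc eltbc
Hunk 4: at line 4 remove [joyh,pxvi] add [lwwc,kuvv] -> 10 lines: sjyd qwtl mbv gxgw yfhkb lwwc kuvv yjjr quxjc eltbc
Hunk 5: at line 5 remove [kuvv,yjjr] add [hjcd,wqcub] -> 10 lines: sjyd qwtl mbv gxgw yfhkb lwwc hjcd wqcub quxjc eltbc
Final line 3: mbv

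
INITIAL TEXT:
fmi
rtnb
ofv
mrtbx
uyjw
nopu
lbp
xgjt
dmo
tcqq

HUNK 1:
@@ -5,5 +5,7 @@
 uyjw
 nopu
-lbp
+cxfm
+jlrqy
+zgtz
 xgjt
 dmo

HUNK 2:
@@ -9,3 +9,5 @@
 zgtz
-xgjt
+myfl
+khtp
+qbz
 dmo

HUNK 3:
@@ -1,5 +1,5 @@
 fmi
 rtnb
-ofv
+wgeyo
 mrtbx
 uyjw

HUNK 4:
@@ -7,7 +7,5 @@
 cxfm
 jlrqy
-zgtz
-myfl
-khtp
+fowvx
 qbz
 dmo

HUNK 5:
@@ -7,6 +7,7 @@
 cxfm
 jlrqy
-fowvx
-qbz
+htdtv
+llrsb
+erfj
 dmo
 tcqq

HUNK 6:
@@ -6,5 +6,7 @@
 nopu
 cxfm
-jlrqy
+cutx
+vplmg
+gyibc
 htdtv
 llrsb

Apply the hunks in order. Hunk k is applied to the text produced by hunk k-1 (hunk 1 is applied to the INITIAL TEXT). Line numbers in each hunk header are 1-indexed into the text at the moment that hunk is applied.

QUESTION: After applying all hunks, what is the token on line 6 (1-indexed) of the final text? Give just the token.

Hunk 1: at line 5 remove [lbp] add [cxfm,jlrqy,zgtz] -> 12 lines: fmi rtnb ofv mrtbx uyjw nopu cxfm jlrqy zgtz xgjt dmo tcqq
Hunk 2: at line 9 remove [xgjt] add [myfl,khtp,qbz] -> 14 lines: fmi rtnb ofv mrtbx uyjw nopu cxfm jlrqy zgtz myfl khtp qbz dmo tcqq
Hunk 3: at line 1 remove [ofv] add [wgeyo] -> 14 lines: fmi rtnb wgeyo mrtbx uyjw nopu cxfm jlrqy zgtz myfl khtp qbz dmo tcqq
Hunk 4: at line 7 remove [zgtz,myfl,khtp] add [fowvx] -> 12 lines: fmi rtnb wgeyo mrtbx uyjw nopu cxfm jlrqy fowvx qbz dmo tcqq
Hunk 5: at line 7 remove [fowvx,qbz] add [htdtv,llrsb,erfj] -> 13 lines: fmi rtnb wgeyo mrtbx uyjw nopu cxfm jlrqy htdtv llrsb erfj dmo tcqq
Hunk 6: at line 6 remove [jlrqy] add [cutx,vplmg,gyibc] -> 15 lines: fmi rtnb wgeyo mrtbx uyjw nopu cxfm cutx vplmg gyibc htdtv llrsb erfj dmo tcqq
Final line 6: nopu

Answer: nopu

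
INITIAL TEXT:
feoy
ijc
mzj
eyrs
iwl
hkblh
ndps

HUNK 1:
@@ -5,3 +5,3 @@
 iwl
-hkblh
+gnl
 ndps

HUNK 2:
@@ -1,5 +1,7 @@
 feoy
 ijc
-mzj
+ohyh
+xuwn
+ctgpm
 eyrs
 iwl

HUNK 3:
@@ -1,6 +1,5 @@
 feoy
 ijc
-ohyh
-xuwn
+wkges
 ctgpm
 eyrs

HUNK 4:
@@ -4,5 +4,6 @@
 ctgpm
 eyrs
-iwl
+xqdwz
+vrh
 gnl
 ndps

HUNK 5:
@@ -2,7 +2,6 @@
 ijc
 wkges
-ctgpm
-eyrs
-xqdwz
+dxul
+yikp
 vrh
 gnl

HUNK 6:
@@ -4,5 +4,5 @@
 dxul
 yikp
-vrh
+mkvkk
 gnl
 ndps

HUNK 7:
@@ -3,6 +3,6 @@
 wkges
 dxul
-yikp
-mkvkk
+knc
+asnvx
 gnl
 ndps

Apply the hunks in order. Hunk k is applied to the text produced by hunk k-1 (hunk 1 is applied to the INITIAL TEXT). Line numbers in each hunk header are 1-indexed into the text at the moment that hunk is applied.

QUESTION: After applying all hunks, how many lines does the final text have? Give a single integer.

Hunk 1: at line 5 remove [hkblh] add [gnl] -> 7 lines: feoy ijc mzj eyrs iwl gnl ndps
Hunk 2: at line 1 remove [mzj] add [ohyh,xuwn,ctgpm] -> 9 lines: feoy ijc ohyh xuwn ctgpm eyrs iwl gnl ndps
Hunk 3: at line 1 remove [ohyh,xuwn] add [wkges] -> 8 lines: feoy ijc wkges ctgpm eyrs iwl gnl ndps
Hunk 4: at line 4 remove [iwl] add [xqdwz,vrh] -> 9 lines: feoy ijc wkges ctgpm eyrs xqdwz vrh gnl ndps
Hunk 5: at line 2 remove [ctgpm,eyrs,xqdwz] add [dxul,yikp] -> 8 lines: feoy ijc wkges dxul yikp vrh gnl ndps
Hunk 6: at line 4 remove [vrh] add [mkvkk] -> 8 lines: feoy ijc wkges dxul yikp mkvkk gnl ndps
Hunk 7: at line 3 remove [yikp,mkvkk] add [knc,asnvx] -> 8 lines: feoy ijc wkges dxul knc asnvx gnl ndps
Final line count: 8

Answer: 8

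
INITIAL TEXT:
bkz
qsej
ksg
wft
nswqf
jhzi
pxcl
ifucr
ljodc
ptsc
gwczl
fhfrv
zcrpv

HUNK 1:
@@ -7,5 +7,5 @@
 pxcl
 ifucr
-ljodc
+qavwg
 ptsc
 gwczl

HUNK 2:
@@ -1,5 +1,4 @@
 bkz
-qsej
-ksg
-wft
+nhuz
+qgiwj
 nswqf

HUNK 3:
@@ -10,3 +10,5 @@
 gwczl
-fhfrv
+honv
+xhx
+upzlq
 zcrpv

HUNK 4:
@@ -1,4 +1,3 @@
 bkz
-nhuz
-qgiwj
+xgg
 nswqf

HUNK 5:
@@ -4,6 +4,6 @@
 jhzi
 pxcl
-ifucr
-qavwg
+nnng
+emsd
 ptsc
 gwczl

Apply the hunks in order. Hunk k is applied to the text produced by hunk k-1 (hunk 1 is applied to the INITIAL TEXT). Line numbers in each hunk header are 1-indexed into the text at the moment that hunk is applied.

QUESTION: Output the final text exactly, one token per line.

Answer: bkz
xgg
nswqf
jhzi
pxcl
nnng
emsd
ptsc
gwczl
honv
xhx
upzlq
zcrpv

Derivation:
Hunk 1: at line 7 remove [ljodc] add [qavwg] -> 13 lines: bkz qsej ksg wft nswqf jhzi pxcl ifucr qavwg ptsc gwczl fhfrv zcrpv
Hunk 2: at line 1 remove [qsej,ksg,wft] add [nhuz,qgiwj] -> 12 lines: bkz nhuz qgiwj nswqf jhzi pxcl ifucr qavwg ptsc gwczl fhfrv zcrpv
Hunk 3: at line 10 remove [fhfrv] add [honv,xhx,upzlq] -> 14 lines: bkz nhuz qgiwj nswqf jhzi pxcl ifucr qavwg ptsc gwczl honv xhx upzlq zcrpv
Hunk 4: at line 1 remove [nhuz,qgiwj] add [xgg] -> 13 lines: bkz xgg nswqf jhzi pxcl ifucr qavwg ptsc gwczl honv xhx upzlq zcrpv
Hunk 5: at line 4 remove [ifucr,qavwg] add [nnng,emsd] -> 13 lines: bkz xgg nswqf jhzi pxcl nnng emsd ptsc gwczl honv xhx upzlq zcrpv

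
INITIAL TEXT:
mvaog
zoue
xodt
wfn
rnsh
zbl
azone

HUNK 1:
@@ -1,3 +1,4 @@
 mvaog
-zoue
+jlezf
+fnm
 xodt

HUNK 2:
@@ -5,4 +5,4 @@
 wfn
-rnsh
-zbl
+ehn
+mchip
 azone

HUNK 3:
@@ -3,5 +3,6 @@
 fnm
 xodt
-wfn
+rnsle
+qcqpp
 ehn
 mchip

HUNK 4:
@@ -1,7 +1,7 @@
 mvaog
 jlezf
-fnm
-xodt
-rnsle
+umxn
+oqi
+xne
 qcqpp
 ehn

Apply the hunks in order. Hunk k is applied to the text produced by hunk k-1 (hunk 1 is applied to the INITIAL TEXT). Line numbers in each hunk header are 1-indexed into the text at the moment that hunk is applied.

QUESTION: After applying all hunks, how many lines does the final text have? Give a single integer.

Hunk 1: at line 1 remove [zoue] add [jlezf,fnm] -> 8 lines: mvaog jlezf fnm xodt wfn rnsh zbl azone
Hunk 2: at line 5 remove [rnsh,zbl] add [ehn,mchip] -> 8 lines: mvaog jlezf fnm xodt wfn ehn mchip azone
Hunk 3: at line 3 remove [wfn] add [rnsle,qcqpp] -> 9 lines: mvaog jlezf fnm xodt rnsle qcqpp ehn mchip azone
Hunk 4: at line 1 remove [fnm,xodt,rnsle] add [umxn,oqi,xne] -> 9 lines: mvaog jlezf umxn oqi xne qcqpp ehn mchip azone
Final line count: 9

Answer: 9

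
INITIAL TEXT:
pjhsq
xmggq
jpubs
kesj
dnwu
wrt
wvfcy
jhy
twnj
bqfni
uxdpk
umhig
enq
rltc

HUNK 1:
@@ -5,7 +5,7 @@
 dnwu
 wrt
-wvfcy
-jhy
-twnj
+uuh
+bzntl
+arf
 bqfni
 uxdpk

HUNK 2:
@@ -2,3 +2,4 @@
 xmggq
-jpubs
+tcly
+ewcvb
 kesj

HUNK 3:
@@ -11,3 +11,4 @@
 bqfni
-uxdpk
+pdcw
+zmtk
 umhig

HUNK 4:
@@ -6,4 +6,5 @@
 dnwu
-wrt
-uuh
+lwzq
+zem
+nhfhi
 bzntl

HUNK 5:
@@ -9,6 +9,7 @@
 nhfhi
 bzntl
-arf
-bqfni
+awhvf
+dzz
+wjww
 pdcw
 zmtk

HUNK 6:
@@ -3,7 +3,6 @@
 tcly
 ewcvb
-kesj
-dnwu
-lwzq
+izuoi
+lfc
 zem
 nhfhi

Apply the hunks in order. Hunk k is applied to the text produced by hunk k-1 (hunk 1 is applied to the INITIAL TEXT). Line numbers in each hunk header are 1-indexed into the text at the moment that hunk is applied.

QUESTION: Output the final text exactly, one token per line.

Hunk 1: at line 5 remove [wvfcy,jhy,twnj] add [uuh,bzntl,arf] -> 14 lines: pjhsq xmggq jpubs kesj dnwu wrt uuh bzntl arf bqfni uxdpk umhig enq rltc
Hunk 2: at line 2 remove [jpubs] add [tcly,ewcvb] -> 15 lines: pjhsq xmggq tcly ewcvb kesj dnwu wrt uuh bzntl arf bqfni uxdpk umhig enq rltc
Hunk 3: at line 11 remove [uxdpk] add [pdcw,zmtk] -> 16 lines: pjhsq xmggq tcly ewcvb kesj dnwu wrt uuh bzntl arf bqfni pdcw zmtk umhig enq rltc
Hunk 4: at line 6 remove [wrt,uuh] add [lwzq,zem,nhfhi] -> 17 lines: pjhsq xmggq tcly ewcvb kesj dnwu lwzq zem nhfhi bzntl arf bqfni pdcw zmtk umhig enq rltc
Hunk 5: at line 9 remove [arf,bqfni] add [awhvf,dzz,wjww] -> 18 lines: pjhsq xmggq tcly ewcvb kesj dnwu lwzq zem nhfhi bzntl awhvf dzz wjww pdcw zmtk umhig enq rltc
Hunk 6: at line 3 remove [kesj,dnwu,lwzq] add [izuoi,lfc] -> 17 lines: pjhsq xmggq tcly ewcvb izuoi lfc zem nhfhi bzntl awhvf dzz wjww pdcw zmtk umhig enq rltc

Answer: pjhsq
xmggq
tcly
ewcvb
izuoi
lfc
zem
nhfhi
bzntl
awhvf
dzz
wjww
pdcw
zmtk
umhig
enq
rltc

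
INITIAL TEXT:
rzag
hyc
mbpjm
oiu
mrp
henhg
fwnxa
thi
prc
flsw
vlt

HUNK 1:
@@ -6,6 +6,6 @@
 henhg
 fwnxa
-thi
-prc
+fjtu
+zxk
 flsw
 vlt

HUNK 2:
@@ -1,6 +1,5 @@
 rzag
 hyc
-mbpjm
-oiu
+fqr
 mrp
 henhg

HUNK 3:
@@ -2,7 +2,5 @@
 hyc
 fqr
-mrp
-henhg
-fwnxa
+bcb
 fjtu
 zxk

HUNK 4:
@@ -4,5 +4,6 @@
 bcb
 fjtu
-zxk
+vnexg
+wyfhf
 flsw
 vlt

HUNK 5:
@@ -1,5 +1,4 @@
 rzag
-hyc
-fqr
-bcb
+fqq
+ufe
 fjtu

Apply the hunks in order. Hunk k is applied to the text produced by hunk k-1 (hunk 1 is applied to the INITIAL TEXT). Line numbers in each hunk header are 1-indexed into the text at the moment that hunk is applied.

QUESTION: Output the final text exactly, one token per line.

Hunk 1: at line 6 remove [thi,prc] add [fjtu,zxk] -> 11 lines: rzag hyc mbpjm oiu mrp henhg fwnxa fjtu zxk flsw vlt
Hunk 2: at line 1 remove [mbpjm,oiu] add [fqr] -> 10 lines: rzag hyc fqr mrp henhg fwnxa fjtu zxk flsw vlt
Hunk 3: at line 2 remove [mrp,henhg,fwnxa] add [bcb] -> 8 lines: rzag hyc fqr bcb fjtu zxk flsw vlt
Hunk 4: at line 4 remove [zxk] add [vnexg,wyfhf] -> 9 lines: rzag hyc fqr bcb fjtu vnexg wyfhf flsw vlt
Hunk 5: at line 1 remove [hyc,fqr,bcb] add [fqq,ufe] -> 8 lines: rzag fqq ufe fjtu vnexg wyfhf flsw vlt

Answer: rzag
fqq
ufe
fjtu
vnexg
wyfhf
flsw
vlt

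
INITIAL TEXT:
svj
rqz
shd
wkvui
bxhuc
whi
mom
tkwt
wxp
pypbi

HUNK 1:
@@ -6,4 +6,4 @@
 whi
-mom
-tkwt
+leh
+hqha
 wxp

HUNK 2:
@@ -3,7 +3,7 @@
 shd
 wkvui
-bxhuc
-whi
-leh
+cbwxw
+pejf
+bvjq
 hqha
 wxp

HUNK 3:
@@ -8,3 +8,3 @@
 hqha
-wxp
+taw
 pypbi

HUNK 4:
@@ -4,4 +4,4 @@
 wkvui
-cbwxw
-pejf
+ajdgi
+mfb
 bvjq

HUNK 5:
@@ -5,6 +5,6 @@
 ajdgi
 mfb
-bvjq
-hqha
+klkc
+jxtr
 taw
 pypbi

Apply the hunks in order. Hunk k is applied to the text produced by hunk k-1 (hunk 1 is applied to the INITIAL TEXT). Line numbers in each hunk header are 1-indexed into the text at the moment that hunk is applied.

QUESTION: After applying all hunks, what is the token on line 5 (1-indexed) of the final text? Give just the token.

Hunk 1: at line 6 remove [mom,tkwt] add [leh,hqha] -> 10 lines: svj rqz shd wkvui bxhuc whi leh hqha wxp pypbi
Hunk 2: at line 3 remove [bxhuc,whi,leh] add [cbwxw,pejf,bvjq] -> 10 lines: svj rqz shd wkvui cbwxw pejf bvjq hqha wxp pypbi
Hunk 3: at line 8 remove [wxp] add [taw] -> 10 lines: svj rqz shd wkvui cbwxw pejf bvjq hqha taw pypbi
Hunk 4: at line 4 remove [cbwxw,pejf] add [ajdgi,mfb] -> 10 lines: svj rqz shd wkvui ajdgi mfb bvjq hqha taw pypbi
Hunk 5: at line 5 remove [bvjq,hqha] add [klkc,jxtr] -> 10 lines: svj rqz shd wkvui ajdgi mfb klkc jxtr taw pypbi
Final line 5: ajdgi

Answer: ajdgi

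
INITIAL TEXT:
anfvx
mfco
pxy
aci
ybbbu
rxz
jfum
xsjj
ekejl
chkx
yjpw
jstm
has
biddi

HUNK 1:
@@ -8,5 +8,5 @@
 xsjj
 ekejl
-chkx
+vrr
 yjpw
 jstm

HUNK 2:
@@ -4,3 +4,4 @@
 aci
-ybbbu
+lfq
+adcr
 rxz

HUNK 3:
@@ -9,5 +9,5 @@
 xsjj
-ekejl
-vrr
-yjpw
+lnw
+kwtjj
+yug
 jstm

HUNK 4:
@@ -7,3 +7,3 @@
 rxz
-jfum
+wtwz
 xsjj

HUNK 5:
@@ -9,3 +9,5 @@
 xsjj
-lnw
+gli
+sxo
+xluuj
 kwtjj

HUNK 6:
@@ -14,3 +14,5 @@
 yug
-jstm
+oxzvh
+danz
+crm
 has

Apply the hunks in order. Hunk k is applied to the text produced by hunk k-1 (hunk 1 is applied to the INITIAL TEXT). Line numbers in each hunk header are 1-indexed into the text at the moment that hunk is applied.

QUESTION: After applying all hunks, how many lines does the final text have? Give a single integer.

Hunk 1: at line 8 remove [chkx] add [vrr] -> 14 lines: anfvx mfco pxy aci ybbbu rxz jfum xsjj ekejl vrr yjpw jstm has biddi
Hunk 2: at line 4 remove [ybbbu] add [lfq,adcr] -> 15 lines: anfvx mfco pxy aci lfq adcr rxz jfum xsjj ekejl vrr yjpw jstm has biddi
Hunk 3: at line 9 remove [ekejl,vrr,yjpw] add [lnw,kwtjj,yug] -> 15 lines: anfvx mfco pxy aci lfq adcr rxz jfum xsjj lnw kwtjj yug jstm has biddi
Hunk 4: at line 7 remove [jfum] add [wtwz] -> 15 lines: anfvx mfco pxy aci lfq adcr rxz wtwz xsjj lnw kwtjj yug jstm has biddi
Hunk 5: at line 9 remove [lnw] add [gli,sxo,xluuj] -> 17 lines: anfvx mfco pxy aci lfq adcr rxz wtwz xsjj gli sxo xluuj kwtjj yug jstm has biddi
Hunk 6: at line 14 remove [jstm] add [oxzvh,danz,crm] -> 19 lines: anfvx mfco pxy aci lfq adcr rxz wtwz xsjj gli sxo xluuj kwtjj yug oxzvh danz crm has biddi
Final line count: 19

Answer: 19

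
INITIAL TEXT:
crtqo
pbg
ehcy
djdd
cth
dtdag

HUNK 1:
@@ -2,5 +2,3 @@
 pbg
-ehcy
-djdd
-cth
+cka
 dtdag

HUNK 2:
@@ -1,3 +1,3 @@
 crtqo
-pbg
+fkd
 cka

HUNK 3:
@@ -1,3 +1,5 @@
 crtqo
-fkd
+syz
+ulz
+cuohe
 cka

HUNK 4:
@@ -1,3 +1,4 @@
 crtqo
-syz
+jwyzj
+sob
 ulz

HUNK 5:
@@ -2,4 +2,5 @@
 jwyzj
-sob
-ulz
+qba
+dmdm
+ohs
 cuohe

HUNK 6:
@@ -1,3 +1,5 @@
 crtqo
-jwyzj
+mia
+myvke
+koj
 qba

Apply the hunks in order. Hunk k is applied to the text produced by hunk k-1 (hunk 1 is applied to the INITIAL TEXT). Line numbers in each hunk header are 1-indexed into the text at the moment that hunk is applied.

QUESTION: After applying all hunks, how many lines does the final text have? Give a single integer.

Answer: 10

Derivation:
Hunk 1: at line 2 remove [ehcy,djdd,cth] add [cka] -> 4 lines: crtqo pbg cka dtdag
Hunk 2: at line 1 remove [pbg] add [fkd] -> 4 lines: crtqo fkd cka dtdag
Hunk 3: at line 1 remove [fkd] add [syz,ulz,cuohe] -> 6 lines: crtqo syz ulz cuohe cka dtdag
Hunk 4: at line 1 remove [syz] add [jwyzj,sob] -> 7 lines: crtqo jwyzj sob ulz cuohe cka dtdag
Hunk 5: at line 2 remove [sob,ulz] add [qba,dmdm,ohs] -> 8 lines: crtqo jwyzj qba dmdm ohs cuohe cka dtdag
Hunk 6: at line 1 remove [jwyzj] add [mia,myvke,koj] -> 10 lines: crtqo mia myvke koj qba dmdm ohs cuohe cka dtdag
Final line count: 10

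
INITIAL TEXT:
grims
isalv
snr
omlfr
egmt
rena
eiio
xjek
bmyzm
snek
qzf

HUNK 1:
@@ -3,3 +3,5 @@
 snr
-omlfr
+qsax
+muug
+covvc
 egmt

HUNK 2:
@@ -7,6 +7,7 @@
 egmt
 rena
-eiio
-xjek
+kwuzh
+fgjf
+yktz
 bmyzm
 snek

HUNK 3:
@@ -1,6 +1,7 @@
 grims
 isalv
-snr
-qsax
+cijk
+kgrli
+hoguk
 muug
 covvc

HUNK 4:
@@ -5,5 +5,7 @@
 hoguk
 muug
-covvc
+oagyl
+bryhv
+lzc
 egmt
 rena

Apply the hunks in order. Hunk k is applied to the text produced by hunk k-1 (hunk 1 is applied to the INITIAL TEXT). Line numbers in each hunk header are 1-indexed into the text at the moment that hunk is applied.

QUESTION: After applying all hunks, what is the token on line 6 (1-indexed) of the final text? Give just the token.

Hunk 1: at line 3 remove [omlfr] add [qsax,muug,covvc] -> 13 lines: grims isalv snr qsax muug covvc egmt rena eiio xjek bmyzm snek qzf
Hunk 2: at line 7 remove [eiio,xjek] add [kwuzh,fgjf,yktz] -> 14 lines: grims isalv snr qsax muug covvc egmt rena kwuzh fgjf yktz bmyzm snek qzf
Hunk 3: at line 1 remove [snr,qsax] add [cijk,kgrli,hoguk] -> 15 lines: grims isalv cijk kgrli hoguk muug covvc egmt rena kwuzh fgjf yktz bmyzm snek qzf
Hunk 4: at line 5 remove [covvc] add [oagyl,bryhv,lzc] -> 17 lines: grims isalv cijk kgrli hoguk muug oagyl bryhv lzc egmt rena kwuzh fgjf yktz bmyzm snek qzf
Final line 6: muug

Answer: muug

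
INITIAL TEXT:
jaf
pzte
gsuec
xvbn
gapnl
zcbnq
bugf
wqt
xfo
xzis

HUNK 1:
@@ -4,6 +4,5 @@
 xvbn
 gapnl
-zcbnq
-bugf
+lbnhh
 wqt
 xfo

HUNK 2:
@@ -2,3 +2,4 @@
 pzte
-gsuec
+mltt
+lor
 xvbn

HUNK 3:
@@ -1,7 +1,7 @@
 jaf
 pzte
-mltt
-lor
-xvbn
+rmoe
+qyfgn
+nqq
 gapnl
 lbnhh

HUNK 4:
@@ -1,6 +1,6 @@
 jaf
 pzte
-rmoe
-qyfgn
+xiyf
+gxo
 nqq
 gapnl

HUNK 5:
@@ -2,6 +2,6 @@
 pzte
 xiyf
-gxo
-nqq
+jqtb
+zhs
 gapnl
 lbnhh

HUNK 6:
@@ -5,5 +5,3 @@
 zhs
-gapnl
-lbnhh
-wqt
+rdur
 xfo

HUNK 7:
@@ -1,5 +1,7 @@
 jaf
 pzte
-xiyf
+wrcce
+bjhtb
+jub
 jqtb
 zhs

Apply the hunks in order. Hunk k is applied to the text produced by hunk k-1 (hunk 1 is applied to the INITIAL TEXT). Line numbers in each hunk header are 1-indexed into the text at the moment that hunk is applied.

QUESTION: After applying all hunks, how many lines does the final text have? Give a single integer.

Hunk 1: at line 4 remove [zcbnq,bugf] add [lbnhh] -> 9 lines: jaf pzte gsuec xvbn gapnl lbnhh wqt xfo xzis
Hunk 2: at line 2 remove [gsuec] add [mltt,lor] -> 10 lines: jaf pzte mltt lor xvbn gapnl lbnhh wqt xfo xzis
Hunk 3: at line 1 remove [mltt,lor,xvbn] add [rmoe,qyfgn,nqq] -> 10 lines: jaf pzte rmoe qyfgn nqq gapnl lbnhh wqt xfo xzis
Hunk 4: at line 1 remove [rmoe,qyfgn] add [xiyf,gxo] -> 10 lines: jaf pzte xiyf gxo nqq gapnl lbnhh wqt xfo xzis
Hunk 5: at line 2 remove [gxo,nqq] add [jqtb,zhs] -> 10 lines: jaf pzte xiyf jqtb zhs gapnl lbnhh wqt xfo xzis
Hunk 6: at line 5 remove [gapnl,lbnhh,wqt] add [rdur] -> 8 lines: jaf pzte xiyf jqtb zhs rdur xfo xzis
Hunk 7: at line 1 remove [xiyf] add [wrcce,bjhtb,jub] -> 10 lines: jaf pzte wrcce bjhtb jub jqtb zhs rdur xfo xzis
Final line count: 10

Answer: 10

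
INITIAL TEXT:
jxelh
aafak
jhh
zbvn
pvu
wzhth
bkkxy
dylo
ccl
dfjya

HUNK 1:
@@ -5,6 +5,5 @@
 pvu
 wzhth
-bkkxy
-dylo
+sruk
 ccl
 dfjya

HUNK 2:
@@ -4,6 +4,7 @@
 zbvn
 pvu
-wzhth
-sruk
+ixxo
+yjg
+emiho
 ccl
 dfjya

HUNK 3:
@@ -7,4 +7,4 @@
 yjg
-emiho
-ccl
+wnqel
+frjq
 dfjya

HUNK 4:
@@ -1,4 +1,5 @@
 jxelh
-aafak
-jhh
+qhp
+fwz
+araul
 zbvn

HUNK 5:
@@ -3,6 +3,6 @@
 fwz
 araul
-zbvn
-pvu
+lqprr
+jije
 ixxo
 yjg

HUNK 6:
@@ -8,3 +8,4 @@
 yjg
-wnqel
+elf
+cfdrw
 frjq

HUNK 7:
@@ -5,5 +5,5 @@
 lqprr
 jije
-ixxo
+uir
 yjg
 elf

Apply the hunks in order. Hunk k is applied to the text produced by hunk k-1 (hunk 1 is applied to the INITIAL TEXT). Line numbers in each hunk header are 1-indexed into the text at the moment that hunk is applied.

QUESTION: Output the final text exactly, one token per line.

Hunk 1: at line 5 remove [bkkxy,dylo] add [sruk] -> 9 lines: jxelh aafak jhh zbvn pvu wzhth sruk ccl dfjya
Hunk 2: at line 4 remove [wzhth,sruk] add [ixxo,yjg,emiho] -> 10 lines: jxelh aafak jhh zbvn pvu ixxo yjg emiho ccl dfjya
Hunk 3: at line 7 remove [emiho,ccl] add [wnqel,frjq] -> 10 lines: jxelh aafak jhh zbvn pvu ixxo yjg wnqel frjq dfjya
Hunk 4: at line 1 remove [aafak,jhh] add [qhp,fwz,araul] -> 11 lines: jxelh qhp fwz araul zbvn pvu ixxo yjg wnqel frjq dfjya
Hunk 5: at line 3 remove [zbvn,pvu] add [lqprr,jije] -> 11 lines: jxelh qhp fwz araul lqprr jije ixxo yjg wnqel frjq dfjya
Hunk 6: at line 8 remove [wnqel] add [elf,cfdrw] -> 12 lines: jxelh qhp fwz araul lqprr jije ixxo yjg elf cfdrw frjq dfjya
Hunk 7: at line 5 remove [ixxo] add [uir] -> 12 lines: jxelh qhp fwz araul lqprr jije uir yjg elf cfdrw frjq dfjya

Answer: jxelh
qhp
fwz
araul
lqprr
jije
uir
yjg
elf
cfdrw
frjq
dfjya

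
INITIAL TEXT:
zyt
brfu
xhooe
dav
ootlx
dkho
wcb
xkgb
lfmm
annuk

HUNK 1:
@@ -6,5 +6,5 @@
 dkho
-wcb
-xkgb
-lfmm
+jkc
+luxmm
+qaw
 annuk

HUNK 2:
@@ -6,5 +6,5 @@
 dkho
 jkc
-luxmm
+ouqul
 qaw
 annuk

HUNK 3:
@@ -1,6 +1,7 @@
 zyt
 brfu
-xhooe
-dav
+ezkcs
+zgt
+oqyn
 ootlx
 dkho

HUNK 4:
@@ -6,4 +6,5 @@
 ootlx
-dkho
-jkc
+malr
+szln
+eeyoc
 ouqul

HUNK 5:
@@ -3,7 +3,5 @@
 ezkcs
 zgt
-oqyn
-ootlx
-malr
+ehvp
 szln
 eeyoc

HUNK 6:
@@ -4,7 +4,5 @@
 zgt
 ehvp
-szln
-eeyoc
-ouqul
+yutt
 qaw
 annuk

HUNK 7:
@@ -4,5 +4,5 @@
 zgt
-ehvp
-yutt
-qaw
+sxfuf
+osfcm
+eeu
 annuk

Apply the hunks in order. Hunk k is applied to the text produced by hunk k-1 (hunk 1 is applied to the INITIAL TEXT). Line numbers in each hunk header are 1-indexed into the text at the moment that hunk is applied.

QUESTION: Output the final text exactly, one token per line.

Hunk 1: at line 6 remove [wcb,xkgb,lfmm] add [jkc,luxmm,qaw] -> 10 lines: zyt brfu xhooe dav ootlx dkho jkc luxmm qaw annuk
Hunk 2: at line 6 remove [luxmm] add [ouqul] -> 10 lines: zyt brfu xhooe dav ootlx dkho jkc ouqul qaw annuk
Hunk 3: at line 1 remove [xhooe,dav] add [ezkcs,zgt,oqyn] -> 11 lines: zyt brfu ezkcs zgt oqyn ootlx dkho jkc ouqul qaw annuk
Hunk 4: at line 6 remove [dkho,jkc] add [malr,szln,eeyoc] -> 12 lines: zyt brfu ezkcs zgt oqyn ootlx malr szln eeyoc ouqul qaw annuk
Hunk 5: at line 3 remove [oqyn,ootlx,malr] add [ehvp] -> 10 lines: zyt brfu ezkcs zgt ehvp szln eeyoc ouqul qaw annuk
Hunk 6: at line 4 remove [szln,eeyoc,ouqul] add [yutt] -> 8 lines: zyt brfu ezkcs zgt ehvp yutt qaw annuk
Hunk 7: at line 4 remove [ehvp,yutt,qaw] add [sxfuf,osfcm,eeu] -> 8 lines: zyt brfu ezkcs zgt sxfuf osfcm eeu annuk

Answer: zyt
brfu
ezkcs
zgt
sxfuf
osfcm
eeu
annuk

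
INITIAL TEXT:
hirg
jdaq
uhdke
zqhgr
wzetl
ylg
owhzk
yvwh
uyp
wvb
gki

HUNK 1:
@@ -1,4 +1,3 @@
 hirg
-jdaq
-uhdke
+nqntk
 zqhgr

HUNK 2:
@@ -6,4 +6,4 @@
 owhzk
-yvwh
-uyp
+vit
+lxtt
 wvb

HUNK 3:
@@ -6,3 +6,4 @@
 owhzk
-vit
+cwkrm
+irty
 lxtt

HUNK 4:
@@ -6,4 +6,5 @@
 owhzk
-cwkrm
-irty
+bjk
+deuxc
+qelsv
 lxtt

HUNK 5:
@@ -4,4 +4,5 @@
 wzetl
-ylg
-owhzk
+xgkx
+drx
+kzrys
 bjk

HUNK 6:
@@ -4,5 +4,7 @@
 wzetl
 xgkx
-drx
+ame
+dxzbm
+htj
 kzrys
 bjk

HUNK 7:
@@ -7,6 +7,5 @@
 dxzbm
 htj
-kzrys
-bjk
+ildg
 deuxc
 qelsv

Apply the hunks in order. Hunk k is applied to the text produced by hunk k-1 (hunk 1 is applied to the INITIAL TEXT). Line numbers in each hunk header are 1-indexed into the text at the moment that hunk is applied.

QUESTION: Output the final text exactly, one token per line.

Answer: hirg
nqntk
zqhgr
wzetl
xgkx
ame
dxzbm
htj
ildg
deuxc
qelsv
lxtt
wvb
gki

Derivation:
Hunk 1: at line 1 remove [jdaq,uhdke] add [nqntk] -> 10 lines: hirg nqntk zqhgr wzetl ylg owhzk yvwh uyp wvb gki
Hunk 2: at line 6 remove [yvwh,uyp] add [vit,lxtt] -> 10 lines: hirg nqntk zqhgr wzetl ylg owhzk vit lxtt wvb gki
Hunk 3: at line 6 remove [vit] add [cwkrm,irty] -> 11 lines: hirg nqntk zqhgr wzetl ylg owhzk cwkrm irty lxtt wvb gki
Hunk 4: at line 6 remove [cwkrm,irty] add [bjk,deuxc,qelsv] -> 12 lines: hirg nqntk zqhgr wzetl ylg owhzk bjk deuxc qelsv lxtt wvb gki
Hunk 5: at line 4 remove [ylg,owhzk] add [xgkx,drx,kzrys] -> 13 lines: hirg nqntk zqhgr wzetl xgkx drx kzrys bjk deuxc qelsv lxtt wvb gki
Hunk 6: at line 4 remove [drx] add [ame,dxzbm,htj] -> 15 lines: hirg nqntk zqhgr wzetl xgkx ame dxzbm htj kzrys bjk deuxc qelsv lxtt wvb gki
Hunk 7: at line 7 remove [kzrys,bjk] add [ildg] -> 14 lines: hirg nqntk zqhgr wzetl xgkx ame dxzbm htj ildg deuxc qelsv lxtt wvb gki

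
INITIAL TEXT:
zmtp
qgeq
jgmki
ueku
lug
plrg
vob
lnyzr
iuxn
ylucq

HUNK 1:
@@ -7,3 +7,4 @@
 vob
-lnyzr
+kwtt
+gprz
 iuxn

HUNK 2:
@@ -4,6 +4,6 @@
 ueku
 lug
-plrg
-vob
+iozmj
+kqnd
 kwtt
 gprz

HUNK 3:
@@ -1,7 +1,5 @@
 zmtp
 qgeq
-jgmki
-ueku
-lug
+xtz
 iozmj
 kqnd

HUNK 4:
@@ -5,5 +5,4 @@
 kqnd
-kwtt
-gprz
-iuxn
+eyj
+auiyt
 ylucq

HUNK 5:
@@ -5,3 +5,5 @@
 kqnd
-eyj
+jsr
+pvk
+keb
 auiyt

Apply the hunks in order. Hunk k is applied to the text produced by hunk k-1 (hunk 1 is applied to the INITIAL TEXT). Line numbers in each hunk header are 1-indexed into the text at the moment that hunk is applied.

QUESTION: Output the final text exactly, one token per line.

Answer: zmtp
qgeq
xtz
iozmj
kqnd
jsr
pvk
keb
auiyt
ylucq

Derivation:
Hunk 1: at line 7 remove [lnyzr] add [kwtt,gprz] -> 11 lines: zmtp qgeq jgmki ueku lug plrg vob kwtt gprz iuxn ylucq
Hunk 2: at line 4 remove [plrg,vob] add [iozmj,kqnd] -> 11 lines: zmtp qgeq jgmki ueku lug iozmj kqnd kwtt gprz iuxn ylucq
Hunk 3: at line 1 remove [jgmki,ueku,lug] add [xtz] -> 9 lines: zmtp qgeq xtz iozmj kqnd kwtt gprz iuxn ylucq
Hunk 4: at line 5 remove [kwtt,gprz,iuxn] add [eyj,auiyt] -> 8 lines: zmtp qgeq xtz iozmj kqnd eyj auiyt ylucq
Hunk 5: at line 5 remove [eyj] add [jsr,pvk,keb] -> 10 lines: zmtp qgeq xtz iozmj kqnd jsr pvk keb auiyt ylucq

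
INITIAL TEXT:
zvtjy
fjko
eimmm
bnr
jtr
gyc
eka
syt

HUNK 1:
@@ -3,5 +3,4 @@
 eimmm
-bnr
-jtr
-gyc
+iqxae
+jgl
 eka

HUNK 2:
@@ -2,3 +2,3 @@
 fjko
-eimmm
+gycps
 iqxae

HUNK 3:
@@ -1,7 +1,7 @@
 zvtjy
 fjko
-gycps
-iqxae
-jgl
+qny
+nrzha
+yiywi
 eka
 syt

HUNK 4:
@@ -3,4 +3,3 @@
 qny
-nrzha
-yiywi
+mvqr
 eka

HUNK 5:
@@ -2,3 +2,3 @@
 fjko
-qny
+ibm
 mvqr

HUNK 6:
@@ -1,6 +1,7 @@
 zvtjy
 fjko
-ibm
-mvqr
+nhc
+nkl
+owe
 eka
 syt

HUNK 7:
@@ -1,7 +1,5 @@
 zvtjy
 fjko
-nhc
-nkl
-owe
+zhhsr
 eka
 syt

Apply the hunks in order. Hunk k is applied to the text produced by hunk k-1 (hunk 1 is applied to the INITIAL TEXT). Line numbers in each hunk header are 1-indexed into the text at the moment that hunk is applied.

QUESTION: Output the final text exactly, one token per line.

Answer: zvtjy
fjko
zhhsr
eka
syt

Derivation:
Hunk 1: at line 3 remove [bnr,jtr,gyc] add [iqxae,jgl] -> 7 lines: zvtjy fjko eimmm iqxae jgl eka syt
Hunk 2: at line 2 remove [eimmm] add [gycps] -> 7 lines: zvtjy fjko gycps iqxae jgl eka syt
Hunk 3: at line 1 remove [gycps,iqxae,jgl] add [qny,nrzha,yiywi] -> 7 lines: zvtjy fjko qny nrzha yiywi eka syt
Hunk 4: at line 3 remove [nrzha,yiywi] add [mvqr] -> 6 lines: zvtjy fjko qny mvqr eka syt
Hunk 5: at line 2 remove [qny] add [ibm] -> 6 lines: zvtjy fjko ibm mvqr eka syt
Hunk 6: at line 1 remove [ibm,mvqr] add [nhc,nkl,owe] -> 7 lines: zvtjy fjko nhc nkl owe eka syt
Hunk 7: at line 1 remove [nhc,nkl,owe] add [zhhsr] -> 5 lines: zvtjy fjko zhhsr eka syt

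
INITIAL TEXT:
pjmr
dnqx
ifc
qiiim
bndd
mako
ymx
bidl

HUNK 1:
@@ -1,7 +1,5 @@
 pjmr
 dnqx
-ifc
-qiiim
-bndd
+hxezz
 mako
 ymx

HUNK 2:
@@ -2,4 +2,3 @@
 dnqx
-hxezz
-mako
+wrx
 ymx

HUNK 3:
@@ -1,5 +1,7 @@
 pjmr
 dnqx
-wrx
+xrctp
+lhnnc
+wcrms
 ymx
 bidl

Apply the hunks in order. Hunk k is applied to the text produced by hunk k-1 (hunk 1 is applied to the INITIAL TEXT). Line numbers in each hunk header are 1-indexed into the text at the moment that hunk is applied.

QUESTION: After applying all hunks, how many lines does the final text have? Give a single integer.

Hunk 1: at line 1 remove [ifc,qiiim,bndd] add [hxezz] -> 6 lines: pjmr dnqx hxezz mako ymx bidl
Hunk 2: at line 2 remove [hxezz,mako] add [wrx] -> 5 lines: pjmr dnqx wrx ymx bidl
Hunk 3: at line 1 remove [wrx] add [xrctp,lhnnc,wcrms] -> 7 lines: pjmr dnqx xrctp lhnnc wcrms ymx bidl
Final line count: 7

Answer: 7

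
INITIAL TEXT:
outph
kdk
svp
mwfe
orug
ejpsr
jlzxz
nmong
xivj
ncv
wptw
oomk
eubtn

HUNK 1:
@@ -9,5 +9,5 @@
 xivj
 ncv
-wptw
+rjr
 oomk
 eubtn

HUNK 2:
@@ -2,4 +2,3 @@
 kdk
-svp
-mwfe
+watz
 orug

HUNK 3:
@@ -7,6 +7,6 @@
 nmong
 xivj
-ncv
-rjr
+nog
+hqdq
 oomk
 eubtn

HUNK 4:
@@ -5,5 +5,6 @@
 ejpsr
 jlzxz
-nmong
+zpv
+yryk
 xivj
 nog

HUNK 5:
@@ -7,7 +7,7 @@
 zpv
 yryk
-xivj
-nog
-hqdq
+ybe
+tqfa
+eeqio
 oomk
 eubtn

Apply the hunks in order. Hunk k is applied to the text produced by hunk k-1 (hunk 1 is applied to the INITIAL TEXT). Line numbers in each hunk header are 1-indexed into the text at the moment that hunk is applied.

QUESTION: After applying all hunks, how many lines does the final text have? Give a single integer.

Hunk 1: at line 9 remove [wptw] add [rjr] -> 13 lines: outph kdk svp mwfe orug ejpsr jlzxz nmong xivj ncv rjr oomk eubtn
Hunk 2: at line 2 remove [svp,mwfe] add [watz] -> 12 lines: outph kdk watz orug ejpsr jlzxz nmong xivj ncv rjr oomk eubtn
Hunk 3: at line 7 remove [ncv,rjr] add [nog,hqdq] -> 12 lines: outph kdk watz orug ejpsr jlzxz nmong xivj nog hqdq oomk eubtn
Hunk 4: at line 5 remove [nmong] add [zpv,yryk] -> 13 lines: outph kdk watz orug ejpsr jlzxz zpv yryk xivj nog hqdq oomk eubtn
Hunk 5: at line 7 remove [xivj,nog,hqdq] add [ybe,tqfa,eeqio] -> 13 lines: outph kdk watz orug ejpsr jlzxz zpv yryk ybe tqfa eeqio oomk eubtn
Final line count: 13

Answer: 13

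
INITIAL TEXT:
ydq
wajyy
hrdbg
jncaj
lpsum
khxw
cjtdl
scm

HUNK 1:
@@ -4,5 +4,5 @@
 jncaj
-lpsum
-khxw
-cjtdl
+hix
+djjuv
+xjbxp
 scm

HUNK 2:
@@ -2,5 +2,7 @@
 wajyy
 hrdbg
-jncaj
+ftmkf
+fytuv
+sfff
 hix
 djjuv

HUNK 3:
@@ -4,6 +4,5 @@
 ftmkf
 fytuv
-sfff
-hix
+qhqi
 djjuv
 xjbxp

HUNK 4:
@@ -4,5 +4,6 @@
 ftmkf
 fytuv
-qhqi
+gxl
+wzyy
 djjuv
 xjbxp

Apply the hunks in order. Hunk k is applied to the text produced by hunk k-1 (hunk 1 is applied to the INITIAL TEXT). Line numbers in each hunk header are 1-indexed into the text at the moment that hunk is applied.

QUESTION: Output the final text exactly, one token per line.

Hunk 1: at line 4 remove [lpsum,khxw,cjtdl] add [hix,djjuv,xjbxp] -> 8 lines: ydq wajyy hrdbg jncaj hix djjuv xjbxp scm
Hunk 2: at line 2 remove [jncaj] add [ftmkf,fytuv,sfff] -> 10 lines: ydq wajyy hrdbg ftmkf fytuv sfff hix djjuv xjbxp scm
Hunk 3: at line 4 remove [sfff,hix] add [qhqi] -> 9 lines: ydq wajyy hrdbg ftmkf fytuv qhqi djjuv xjbxp scm
Hunk 4: at line 4 remove [qhqi] add [gxl,wzyy] -> 10 lines: ydq wajyy hrdbg ftmkf fytuv gxl wzyy djjuv xjbxp scm

Answer: ydq
wajyy
hrdbg
ftmkf
fytuv
gxl
wzyy
djjuv
xjbxp
scm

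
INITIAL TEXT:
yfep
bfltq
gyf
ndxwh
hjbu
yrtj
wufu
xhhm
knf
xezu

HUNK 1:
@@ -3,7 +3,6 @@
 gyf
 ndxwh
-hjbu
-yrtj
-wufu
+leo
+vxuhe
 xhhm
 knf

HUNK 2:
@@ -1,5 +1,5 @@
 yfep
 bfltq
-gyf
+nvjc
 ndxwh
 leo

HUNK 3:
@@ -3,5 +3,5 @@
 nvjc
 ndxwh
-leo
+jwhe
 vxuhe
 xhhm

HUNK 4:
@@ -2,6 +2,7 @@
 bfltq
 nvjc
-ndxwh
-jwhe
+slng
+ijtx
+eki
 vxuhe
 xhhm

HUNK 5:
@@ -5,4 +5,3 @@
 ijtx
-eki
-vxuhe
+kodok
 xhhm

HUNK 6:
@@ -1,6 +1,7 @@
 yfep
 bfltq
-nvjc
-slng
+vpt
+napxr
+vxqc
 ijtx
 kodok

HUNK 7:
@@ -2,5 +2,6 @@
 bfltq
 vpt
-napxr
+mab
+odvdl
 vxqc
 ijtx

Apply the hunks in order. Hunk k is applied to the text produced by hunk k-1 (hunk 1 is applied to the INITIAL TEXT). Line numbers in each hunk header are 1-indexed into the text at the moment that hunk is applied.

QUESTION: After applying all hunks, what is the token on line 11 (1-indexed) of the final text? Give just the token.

Hunk 1: at line 3 remove [hjbu,yrtj,wufu] add [leo,vxuhe] -> 9 lines: yfep bfltq gyf ndxwh leo vxuhe xhhm knf xezu
Hunk 2: at line 1 remove [gyf] add [nvjc] -> 9 lines: yfep bfltq nvjc ndxwh leo vxuhe xhhm knf xezu
Hunk 3: at line 3 remove [leo] add [jwhe] -> 9 lines: yfep bfltq nvjc ndxwh jwhe vxuhe xhhm knf xezu
Hunk 4: at line 2 remove [ndxwh,jwhe] add [slng,ijtx,eki] -> 10 lines: yfep bfltq nvjc slng ijtx eki vxuhe xhhm knf xezu
Hunk 5: at line 5 remove [eki,vxuhe] add [kodok] -> 9 lines: yfep bfltq nvjc slng ijtx kodok xhhm knf xezu
Hunk 6: at line 1 remove [nvjc,slng] add [vpt,napxr,vxqc] -> 10 lines: yfep bfltq vpt napxr vxqc ijtx kodok xhhm knf xezu
Hunk 7: at line 2 remove [napxr] add [mab,odvdl] -> 11 lines: yfep bfltq vpt mab odvdl vxqc ijtx kodok xhhm knf xezu
Final line 11: xezu

Answer: xezu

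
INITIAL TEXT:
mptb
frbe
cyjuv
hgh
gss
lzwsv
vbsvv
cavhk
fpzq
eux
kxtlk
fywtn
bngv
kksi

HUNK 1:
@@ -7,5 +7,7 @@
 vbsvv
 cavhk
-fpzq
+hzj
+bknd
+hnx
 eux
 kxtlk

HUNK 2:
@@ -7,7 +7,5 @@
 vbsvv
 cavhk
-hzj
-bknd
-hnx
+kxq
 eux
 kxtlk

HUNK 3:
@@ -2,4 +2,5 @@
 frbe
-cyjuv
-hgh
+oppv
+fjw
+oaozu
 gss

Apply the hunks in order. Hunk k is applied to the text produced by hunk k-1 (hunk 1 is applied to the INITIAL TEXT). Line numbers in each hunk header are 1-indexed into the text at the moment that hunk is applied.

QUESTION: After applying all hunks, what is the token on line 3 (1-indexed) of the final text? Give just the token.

Answer: oppv

Derivation:
Hunk 1: at line 7 remove [fpzq] add [hzj,bknd,hnx] -> 16 lines: mptb frbe cyjuv hgh gss lzwsv vbsvv cavhk hzj bknd hnx eux kxtlk fywtn bngv kksi
Hunk 2: at line 7 remove [hzj,bknd,hnx] add [kxq] -> 14 lines: mptb frbe cyjuv hgh gss lzwsv vbsvv cavhk kxq eux kxtlk fywtn bngv kksi
Hunk 3: at line 2 remove [cyjuv,hgh] add [oppv,fjw,oaozu] -> 15 lines: mptb frbe oppv fjw oaozu gss lzwsv vbsvv cavhk kxq eux kxtlk fywtn bngv kksi
Final line 3: oppv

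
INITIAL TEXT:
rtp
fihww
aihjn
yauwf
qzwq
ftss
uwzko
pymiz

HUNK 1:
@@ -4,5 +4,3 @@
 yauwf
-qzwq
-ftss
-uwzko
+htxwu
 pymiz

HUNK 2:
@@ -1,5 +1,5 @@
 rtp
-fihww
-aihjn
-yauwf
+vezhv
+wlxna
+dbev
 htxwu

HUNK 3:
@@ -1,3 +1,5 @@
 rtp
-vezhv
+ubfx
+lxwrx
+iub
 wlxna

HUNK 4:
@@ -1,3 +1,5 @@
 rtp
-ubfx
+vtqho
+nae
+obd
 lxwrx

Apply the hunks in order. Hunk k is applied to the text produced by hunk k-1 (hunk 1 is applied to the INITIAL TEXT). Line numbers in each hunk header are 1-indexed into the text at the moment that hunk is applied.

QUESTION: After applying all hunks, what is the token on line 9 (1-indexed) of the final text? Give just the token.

Answer: htxwu

Derivation:
Hunk 1: at line 4 remove [qzwq,ftss,uwzko] add [htxwu] -> 6 lines: rtp fihww aihjn yauwf htxwu pymiz
Hunk 2: at line 1 remove [fihww,aihjn,yauwf] add [vezhv,wlxna,dbev] -> 6 lines: rtp vezhv wlxna dbev htxwu pymiz
Hunk 3: at line 1 remove [vezhv] add [ubfx,lxwrx,iub] -> 8 lines: rtp ubfx lxwrx iub wlxna dbev htxwu pymiz
Hunk 4: at line 1 remove [ubfx] add [vtqho,nae,obd] -> 10 lines: rtp vtqho nae obd lxwrx iub wlxna dbev htxwu pymiz
Final line 9: htxwu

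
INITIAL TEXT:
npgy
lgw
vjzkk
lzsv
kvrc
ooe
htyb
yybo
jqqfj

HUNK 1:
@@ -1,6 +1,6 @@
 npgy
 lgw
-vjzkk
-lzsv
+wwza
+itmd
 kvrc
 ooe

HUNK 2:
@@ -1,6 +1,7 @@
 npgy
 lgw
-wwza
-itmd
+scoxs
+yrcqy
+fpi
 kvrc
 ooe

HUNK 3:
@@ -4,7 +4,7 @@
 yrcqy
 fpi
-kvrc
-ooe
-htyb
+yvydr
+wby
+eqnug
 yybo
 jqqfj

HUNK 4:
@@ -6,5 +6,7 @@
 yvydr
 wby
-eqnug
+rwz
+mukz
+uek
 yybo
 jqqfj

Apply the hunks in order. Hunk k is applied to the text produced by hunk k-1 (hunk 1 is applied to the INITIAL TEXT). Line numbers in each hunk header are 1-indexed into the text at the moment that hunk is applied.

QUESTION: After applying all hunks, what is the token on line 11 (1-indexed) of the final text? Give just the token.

Hunk 1: at line 1 remove [vjzkk,lzsv] add [wwza,itmd] -> 9 lines: npgy lgw wwza itmd kvrc ooe htyb yybo jqqfj
Hunk 2: at line 1 remove [wwza,itmd] add [scoxs,yrcqy,fpi] -> 10 lines: npgy lgw scoxs yrcqy fpi kvrc ooe htyb yybo jqqfj
Hunk 3: at line 4 remove [kvrc,ooe,htyb] add [yvydr,wby,eqnug] -> 10 lines: npgy lgw scoxs yrcqy fpi yvydr wby eqnug yybo jqqfj
Hunk 4: at line 6 remove [eqnug] add [rwz,mukz,uek] -> 12 lines: npgy lgw scoxs yrcqy fpi yvydr wby rwz mukz uek yybo jqqfj
Final line 11: yybo

Answer: yybo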